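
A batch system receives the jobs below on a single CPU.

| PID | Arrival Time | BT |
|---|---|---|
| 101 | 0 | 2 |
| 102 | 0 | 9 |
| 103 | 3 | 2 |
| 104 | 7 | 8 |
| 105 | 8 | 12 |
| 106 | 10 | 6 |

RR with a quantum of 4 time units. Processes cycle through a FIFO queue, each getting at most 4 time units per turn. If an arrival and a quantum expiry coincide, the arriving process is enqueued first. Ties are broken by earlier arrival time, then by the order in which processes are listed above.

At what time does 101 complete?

Gantt: | 101 0-2 | 102 2-6 | 103 6-8 | 102 8-12 | 104 12-16 | 105 16-20 | 106 20-24 | 102 24-25 | 104 25-29 | 105 29-33 | 106 33-35 | 105 35-39 |
Completion: 101=2  102=25  103=8  104=29  105=39  106=35
Turnaround (C−A): 101=2  102=25  103=5  104=22  105=31  106=25

2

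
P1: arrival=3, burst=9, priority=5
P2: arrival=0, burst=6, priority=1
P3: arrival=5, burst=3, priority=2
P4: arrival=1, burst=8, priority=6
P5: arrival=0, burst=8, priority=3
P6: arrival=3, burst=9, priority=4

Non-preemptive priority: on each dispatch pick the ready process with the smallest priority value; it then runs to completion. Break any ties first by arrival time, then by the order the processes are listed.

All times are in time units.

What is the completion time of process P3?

9

Timeline: | P2 0-6 | P3 6-9 | P5 9-17 | P6 17-26 | P1 26-35 | P4 35-43 |
Completion: P1=35  P2=6  P3=9  P4=43  P5=17  P6=26
Turnaround (C−A): P1=32  P2=6  P3=4  P4=42  P5=17  P6=23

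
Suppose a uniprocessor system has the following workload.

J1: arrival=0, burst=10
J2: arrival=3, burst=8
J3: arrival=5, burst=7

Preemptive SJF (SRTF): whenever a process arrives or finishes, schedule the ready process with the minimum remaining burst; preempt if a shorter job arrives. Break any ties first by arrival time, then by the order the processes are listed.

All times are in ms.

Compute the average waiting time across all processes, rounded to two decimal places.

Gantt: | J1 0-10 | J3 10-17 | J2 17-25 |
Completion: J1=10  J2=25  J3=17
Waiting times: J1=0, J2=14, J3=5
Average waiting = (0+14+5) / 3 = 19/3 = 6.33

6.33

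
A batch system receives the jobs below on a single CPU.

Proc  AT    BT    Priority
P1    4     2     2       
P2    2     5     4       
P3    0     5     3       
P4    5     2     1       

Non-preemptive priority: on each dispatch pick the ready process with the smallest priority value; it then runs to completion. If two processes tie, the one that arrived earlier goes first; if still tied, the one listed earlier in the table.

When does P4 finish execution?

Timeline: | P3 0-5 | P4 5-7 | P1 7-9 | P2 9-14 |
Completion: P1=9  P2=14  P3=5  P4=7
Turnaround (C−A): P1=5  P2=12  P3=5  P4=2

7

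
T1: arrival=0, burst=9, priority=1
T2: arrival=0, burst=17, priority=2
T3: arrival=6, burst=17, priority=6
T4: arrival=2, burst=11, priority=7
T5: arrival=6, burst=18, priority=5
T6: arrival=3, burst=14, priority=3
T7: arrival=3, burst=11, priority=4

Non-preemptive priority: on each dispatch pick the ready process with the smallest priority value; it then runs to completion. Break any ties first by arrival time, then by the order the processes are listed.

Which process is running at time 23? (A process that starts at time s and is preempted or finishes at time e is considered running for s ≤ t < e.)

Timeline: | T1 0-9 | T2 9-26 | T6 26-40 | T7 40-51 | T5 51-69 | T3 69-86 | T4 86-97 |
Completion: T1=9  T2=26  T3=86  T4=97  T5=69  T6=40  T7=51

T2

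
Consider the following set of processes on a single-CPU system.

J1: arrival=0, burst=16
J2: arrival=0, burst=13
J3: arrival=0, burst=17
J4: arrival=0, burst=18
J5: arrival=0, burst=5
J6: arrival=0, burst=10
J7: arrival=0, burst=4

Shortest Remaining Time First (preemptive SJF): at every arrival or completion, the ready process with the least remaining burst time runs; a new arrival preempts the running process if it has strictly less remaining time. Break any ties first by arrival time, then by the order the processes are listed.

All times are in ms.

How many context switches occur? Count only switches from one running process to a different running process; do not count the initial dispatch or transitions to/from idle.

6

Gantt: | J7 0-4 | J5 4-9 | J6 9-19 | J2 19-32 | J1 32-48 | J3 48-65 | J4 65-83 |
Completion: J1=48  J2=32  J3=65  J4=83  J5=9  J6=19  J7=4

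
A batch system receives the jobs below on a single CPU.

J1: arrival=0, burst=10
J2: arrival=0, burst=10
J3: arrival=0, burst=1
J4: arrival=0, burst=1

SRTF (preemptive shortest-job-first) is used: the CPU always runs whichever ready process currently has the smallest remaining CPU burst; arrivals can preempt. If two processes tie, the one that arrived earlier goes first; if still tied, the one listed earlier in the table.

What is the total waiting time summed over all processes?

15

Gantt: | J3 0-1 | J4 1-2 | J1 2-12 | J2 12-22 |
Completion: J1=12  J2=22  J3=1  J4=2
Turnaround (C−A): J1=12  J2=22  J3=1  J4=2
Waiting = turnaround − burst: J1=2, J2=12, J3=0, J4=1
Total waiting = 2 + 12 + 0 + 1 = 15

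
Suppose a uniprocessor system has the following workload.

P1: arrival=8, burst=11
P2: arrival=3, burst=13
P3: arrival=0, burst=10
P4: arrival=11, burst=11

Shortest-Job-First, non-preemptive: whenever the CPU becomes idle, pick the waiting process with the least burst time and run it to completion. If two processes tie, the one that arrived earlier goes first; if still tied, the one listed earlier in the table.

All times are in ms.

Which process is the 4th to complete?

P2

Schedule: | P3 0-10 | P1 10-21 | P4 21-32 | P2 32-45 |
Completion: P1=21  P2=45  P3=10  P4=32
Finish order: P3 → P1 → P4 → P2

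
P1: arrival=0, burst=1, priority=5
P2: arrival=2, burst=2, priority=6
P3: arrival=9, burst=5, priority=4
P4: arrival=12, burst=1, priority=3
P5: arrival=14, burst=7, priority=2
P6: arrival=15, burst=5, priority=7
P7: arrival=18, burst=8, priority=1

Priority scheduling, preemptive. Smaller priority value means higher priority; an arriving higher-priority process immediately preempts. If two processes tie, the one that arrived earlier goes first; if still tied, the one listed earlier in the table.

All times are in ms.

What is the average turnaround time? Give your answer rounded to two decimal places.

9.71

Schedule: | P1 0-1 | idle 1-2 | P2 2-4 | idle 4-9 | P3 9-12 | P4 12-13 | P3 13-14 | P5 14-18 | P7 18-26 | P5 26-29 | P3 29-30 | P6 30-35 |
Completion: P1=1  P2=4  P3=30  P4=13  P5=29  P6=35  P7=26
Turnaround (C−A): P1=1  P2=2  P3=21  P4=1  P5=15  P6=20  P7=8
Turnaround times: P1=1, P2=2, P3=21, P4=1, P5=15, P6=20, P7=8
Average turnaround = (1+2+21+1+15+20+8) / 7 = 68/7 = 9.71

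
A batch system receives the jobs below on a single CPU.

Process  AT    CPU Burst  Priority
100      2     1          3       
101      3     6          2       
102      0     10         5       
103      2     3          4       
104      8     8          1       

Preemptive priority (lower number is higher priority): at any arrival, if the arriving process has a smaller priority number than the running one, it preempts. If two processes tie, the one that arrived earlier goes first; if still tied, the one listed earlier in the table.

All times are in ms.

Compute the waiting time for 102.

Gantt: | 102 0-2 | 100 2-3 | 101 3-8 | 104 8-16 | 101 16-17 | 103 17-20 | 102 20-28 |
Completion: 100=3  101=17  102=28  103=20  104=16
Turnaround (C−A): 100=1  101=14  102=28  103=18  104=8
Waiting(102) = turnaround − burst = 28 − 10 = 18

18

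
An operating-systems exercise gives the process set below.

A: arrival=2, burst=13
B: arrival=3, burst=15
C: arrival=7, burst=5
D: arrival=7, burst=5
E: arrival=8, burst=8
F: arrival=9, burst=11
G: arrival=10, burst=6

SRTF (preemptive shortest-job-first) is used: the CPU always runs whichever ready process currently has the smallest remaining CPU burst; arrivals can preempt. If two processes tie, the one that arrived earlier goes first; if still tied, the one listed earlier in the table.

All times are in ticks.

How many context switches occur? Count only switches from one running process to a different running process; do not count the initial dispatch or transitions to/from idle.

7

Schedule: | idle 0-2 | A 2-7 | C 7-12 | D 12-17 | G 17-23 | A 23-31 | E 31-39 | F 39-50 | B 50-65 |
Completion: A=31  B=65  C=12  D=17  E=39  F=50  G=23
Turnaround (C−A): A=29  B=62  C=5  D=10  E=31  F=41  G=13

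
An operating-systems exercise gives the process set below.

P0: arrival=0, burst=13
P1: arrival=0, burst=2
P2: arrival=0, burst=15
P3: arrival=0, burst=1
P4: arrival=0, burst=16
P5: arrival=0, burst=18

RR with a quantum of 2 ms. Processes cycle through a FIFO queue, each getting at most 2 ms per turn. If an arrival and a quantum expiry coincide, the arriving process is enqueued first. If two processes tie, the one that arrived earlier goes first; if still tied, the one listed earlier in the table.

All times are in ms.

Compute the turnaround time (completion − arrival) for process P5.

Timeline: | P0 0-2 | P1 2-4 | P2 4-6 | P3 6-7 | P4 7-9 | P5 9-11 | P0 11-13 | P2 13-15 | P4 15-17 | P5 17-19 | P0 19-21 | P2 21-23 | P4 23-25 | P5 25-27 | P0 27-29 | P2 29-31 | P4 31-33 | P5 33-35 | P0 35-37 | P2 37-39 | P4 39-41 | P5 41-43 | P0 43-45 | P2 45-47 | P4 47-49 | P5 49-51 | P0 51-52 | P2 52-54 | P4 54-56 | P5 56-58 | P2 58-59 | P4 59-61 | P5 61-65 |
Completion: P0=52  P1=4  P2=59  P3=7  P4=61  P5=65
Turnaround (C−A): P0=52  P1=4  P2=59  P3=7  P4=61  P5=65
Turnaround(P5) = completion − arrival = 65 − 0 = 65

65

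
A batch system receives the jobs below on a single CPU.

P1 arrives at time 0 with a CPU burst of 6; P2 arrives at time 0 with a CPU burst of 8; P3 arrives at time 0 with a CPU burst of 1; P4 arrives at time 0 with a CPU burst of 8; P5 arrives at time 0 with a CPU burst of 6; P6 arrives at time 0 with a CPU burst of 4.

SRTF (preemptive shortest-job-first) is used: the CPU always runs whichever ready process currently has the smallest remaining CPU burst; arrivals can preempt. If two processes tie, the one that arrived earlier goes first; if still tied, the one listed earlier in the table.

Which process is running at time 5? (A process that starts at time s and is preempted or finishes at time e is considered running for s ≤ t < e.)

P1

Schedule: | P3 0-1 | P6 1-5 | P1 5-11 | P5 11-17 | P2 17-25 | P4 25-33 |
Completion: P1=11  P2=25  P3=1  P4=33  P5=17  P6=5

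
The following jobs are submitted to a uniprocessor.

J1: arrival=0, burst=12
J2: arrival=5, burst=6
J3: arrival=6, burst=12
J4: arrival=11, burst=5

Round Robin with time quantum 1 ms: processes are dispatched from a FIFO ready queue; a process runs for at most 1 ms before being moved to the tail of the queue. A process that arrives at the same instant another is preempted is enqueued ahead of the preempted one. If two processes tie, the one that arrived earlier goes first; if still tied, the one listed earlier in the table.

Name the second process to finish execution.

Schedule: | J1 0-5 | J2 5-6 | J1 6-7 | J3 7-8 | J2 8-9 | J1 9-10 | J3 10-11 | J2 11-12 | J1 12-13 | J4 13-14 | J3 14-15 | J2 15-16 | J1 16-17 | J4 17-18 | J3 18-19 | J2 19-20 | J1 20-21 | J4 21-22 | J3 22-23 | J2 23-24 | J1 24-25 | J4 25-26 | J3 26-27 | J1 27-28 | J4 28-29 | J3 29-35 |
Completion: J1=28  J2=24  J3=35  J4=29
Turnaround (C−A): J1=28  J2=19  J3=29  J4=18
Finish order: J2 → J1 → J4 → J3

J1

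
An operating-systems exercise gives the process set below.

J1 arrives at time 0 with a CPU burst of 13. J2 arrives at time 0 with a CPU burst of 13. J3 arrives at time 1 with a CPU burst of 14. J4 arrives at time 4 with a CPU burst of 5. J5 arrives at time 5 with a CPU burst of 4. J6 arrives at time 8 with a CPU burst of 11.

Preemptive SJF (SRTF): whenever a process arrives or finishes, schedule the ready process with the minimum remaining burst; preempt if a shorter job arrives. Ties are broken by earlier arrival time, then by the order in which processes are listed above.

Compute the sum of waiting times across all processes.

Timeline: | J1 0-4 | J4 4-9 | J5 9-13 | J1 13-22 | J6 22-33 | J2 33-46 | J3 46-60 |
Completion: J1=22  J2=46  J3=60  J4=9  J5=13  J6=33
Waiting = turnaround − burst: J1=9, J2=33, J3=45, J4=0, J5=4, J6=14
Total waiting = 9 + 33 + 45 + 0 + 4 + 14 = 105

105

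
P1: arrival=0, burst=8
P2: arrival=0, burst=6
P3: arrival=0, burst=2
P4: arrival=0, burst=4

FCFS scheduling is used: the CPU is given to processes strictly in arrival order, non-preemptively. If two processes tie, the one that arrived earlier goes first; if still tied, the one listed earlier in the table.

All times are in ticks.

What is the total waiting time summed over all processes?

Timeline: | P1 0-8 | P2 8-14 | P3 14-16 | P4 16-20 |
Completion: P1=8  P2=14  P3=16  P4=20
Waiting = turnaround − burst: P1=0, P2=8, P3=14, P4=16
Total waiting = 0 + 8 + 14 + 16 = 38

38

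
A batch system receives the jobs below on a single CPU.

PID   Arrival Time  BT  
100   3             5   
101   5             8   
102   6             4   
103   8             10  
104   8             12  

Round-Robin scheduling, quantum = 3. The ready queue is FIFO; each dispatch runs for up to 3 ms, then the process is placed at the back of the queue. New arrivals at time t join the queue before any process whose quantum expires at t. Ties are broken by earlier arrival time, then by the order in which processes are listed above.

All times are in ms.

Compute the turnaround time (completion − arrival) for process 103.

31

Gantt: | idle 0-3 | 100 3-6 | 101 6-9 | 102 9-12 | 100 12-14 | 103 14-17 | 104 17-20 | 101 20-23 | 102 23-24 | 103 24-27 | 104 27-30 | 101 30-32 | 103 32-35 | 104 35-38 | 103 38-39 | 104 39-42 |
Completion: 100=14  101=32  102=24  103=39  104=42
Turnaround (C−A): 100=11  101=27  102=18  103=31  104=34
Turnaround(103) = completion − arrival = 39 − 8 = 31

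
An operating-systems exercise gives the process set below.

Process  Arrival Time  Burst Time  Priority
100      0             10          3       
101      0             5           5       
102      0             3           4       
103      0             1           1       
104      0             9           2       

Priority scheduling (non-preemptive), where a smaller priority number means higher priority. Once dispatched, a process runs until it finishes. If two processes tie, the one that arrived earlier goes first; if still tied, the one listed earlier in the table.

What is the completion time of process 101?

28

Schedule: | 103 0-1 | 104 1-10 | 100 10-20 | 102 20-23 | 101 23-28 |
Completion: 100=20  101=28  102=23  103=1  104=10
Turnaround (C−A): 100=20  101=28  102=23  103=1  104=10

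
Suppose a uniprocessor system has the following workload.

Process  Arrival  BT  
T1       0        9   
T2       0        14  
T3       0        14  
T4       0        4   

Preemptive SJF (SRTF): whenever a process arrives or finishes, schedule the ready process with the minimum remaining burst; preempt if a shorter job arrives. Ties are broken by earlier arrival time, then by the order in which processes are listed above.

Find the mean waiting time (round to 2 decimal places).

11.00

Schedule: | T4 0-4 | T1 4-13 | T2 13-27 | T3 27-41 |
Completion: T1=13  T2=27  T3=41  T4=4
Waiting times: T1=4, T2=13, T3=27, T4=0
Average waiting = (4+13+27+0) / 4 = 44/4 = 11.00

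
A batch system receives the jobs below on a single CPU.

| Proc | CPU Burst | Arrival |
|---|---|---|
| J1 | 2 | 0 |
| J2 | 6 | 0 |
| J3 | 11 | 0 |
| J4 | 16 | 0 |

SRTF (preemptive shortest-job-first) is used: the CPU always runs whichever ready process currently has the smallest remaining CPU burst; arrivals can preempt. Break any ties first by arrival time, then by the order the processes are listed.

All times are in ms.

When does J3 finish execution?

Schedule: | J1 0-2 | J2 2-8 | J3 8-19 | J4 19-35 |
Completion: J1=2  J2=8  J3=19  J4=35
Turnaround (C−A): J1=2  J2=8  J3=19  J4=35

19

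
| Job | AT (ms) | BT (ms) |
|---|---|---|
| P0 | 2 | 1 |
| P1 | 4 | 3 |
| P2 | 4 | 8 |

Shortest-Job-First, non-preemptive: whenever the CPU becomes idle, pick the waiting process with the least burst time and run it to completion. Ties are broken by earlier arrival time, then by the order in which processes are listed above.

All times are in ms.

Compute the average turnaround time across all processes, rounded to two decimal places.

5.00

Schedule: | idle 0-2 | P0 2-3 | idle 3-4 | P1 4-7 | P2 7-15 |
Completion: P0=3  P1=7  P2=15
Turnaround (C−A): P0=1  P1=3  P2=11
Turnaround times: P0=1, P1=3, P2=11
Average turnaround = (1+3+11) / 3 = 15/3 = 5.00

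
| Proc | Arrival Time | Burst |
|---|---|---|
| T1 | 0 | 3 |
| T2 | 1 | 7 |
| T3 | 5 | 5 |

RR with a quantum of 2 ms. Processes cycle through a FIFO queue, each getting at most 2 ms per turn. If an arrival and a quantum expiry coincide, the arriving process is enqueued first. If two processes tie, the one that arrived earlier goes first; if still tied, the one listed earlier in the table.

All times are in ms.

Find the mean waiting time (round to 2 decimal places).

Timeline: | T1 0-2 | T2 2-4 | T1 4-5 | T2 5-7 | T3 7-9 | T2 9-11 | T3 11-13 | T2 13-14 | T3 14-15 |
Completion: T1=5  T2=14  T3=15
Turnaround (C−A): T1=5  T2=13  T3=10
Waiting times: T1=2, T2=6, T3=5
Average waiting = (2+6+5) / 3 = 13/3 = 4.33

4.33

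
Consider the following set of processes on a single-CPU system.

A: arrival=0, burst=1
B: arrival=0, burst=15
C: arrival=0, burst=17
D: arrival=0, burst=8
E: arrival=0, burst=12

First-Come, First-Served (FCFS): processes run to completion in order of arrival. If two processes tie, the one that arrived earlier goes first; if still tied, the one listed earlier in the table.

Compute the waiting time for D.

Schedule: | A 0-1 | B 1-16 | C 16-33 | D 33-41 | E 41-53 |
Completion: A=1  B=16  C=33  D=41  E=53
Waiting(D) = turnaround − burst = 41 − 8 = 33

33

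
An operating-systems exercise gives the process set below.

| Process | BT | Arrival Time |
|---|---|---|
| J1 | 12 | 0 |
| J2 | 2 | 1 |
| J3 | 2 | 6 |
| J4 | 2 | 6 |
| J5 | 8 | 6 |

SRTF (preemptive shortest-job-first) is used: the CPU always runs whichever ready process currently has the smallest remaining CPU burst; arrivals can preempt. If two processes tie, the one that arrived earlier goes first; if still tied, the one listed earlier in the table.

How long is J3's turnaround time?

Gantt: | J1 0-1 | J2 1-3 | J1 3-6 | J3 6-8 | J4 8-10 | J1 10-18 | J5 18-26 |
Completion: J1=18  J2=3  J3=8  J4=10  J5=26
Turnaround (C−A): J1=18  J2=2  J3=2  J4=4  J5=20
Turnaround(J3) = completion − arrival = 8 − 6 = 2

2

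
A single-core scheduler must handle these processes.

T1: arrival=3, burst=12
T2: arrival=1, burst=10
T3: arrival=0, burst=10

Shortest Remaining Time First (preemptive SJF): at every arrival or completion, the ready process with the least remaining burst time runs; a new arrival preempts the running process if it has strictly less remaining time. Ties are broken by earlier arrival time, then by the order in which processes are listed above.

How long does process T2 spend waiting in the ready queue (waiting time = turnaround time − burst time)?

Schedule: | T3 0-10 | T2 10-20 | T1 20-32 |
Completion: T1=32  T2=20  T3=10
Turnaround (C−A): T1=29  T2=19  T3=10
Waiting(T2) = turnaround − burst = 19 − 10 = 9

9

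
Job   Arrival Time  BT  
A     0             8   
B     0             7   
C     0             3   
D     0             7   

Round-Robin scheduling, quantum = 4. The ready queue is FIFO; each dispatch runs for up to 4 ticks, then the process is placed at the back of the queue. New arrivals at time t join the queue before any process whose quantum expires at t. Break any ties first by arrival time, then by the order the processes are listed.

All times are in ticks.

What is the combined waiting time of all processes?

Gantt: | A 0-4 | B 4-8 | C 8-11 | D 11-15 | A 15-19 | B 19-22 | D 22-25 |
Completion: A=19  B=22  C=11  D=25
Waiting = turnaround − burst: A=11, B=15, C=8, D=18
Total waiting = 11 + 15 + 8 + 18 = 52

52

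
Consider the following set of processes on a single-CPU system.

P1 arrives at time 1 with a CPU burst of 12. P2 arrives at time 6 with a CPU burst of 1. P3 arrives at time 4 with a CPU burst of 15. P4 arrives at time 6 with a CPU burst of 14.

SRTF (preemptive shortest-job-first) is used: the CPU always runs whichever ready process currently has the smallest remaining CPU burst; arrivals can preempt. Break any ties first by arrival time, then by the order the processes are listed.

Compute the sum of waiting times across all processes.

Gantt: | idle 0-1 | P1 1-6 | P2 6-7 | P1 7-14 | P4 14-28 | P3 28-43 |
Completion: P1=14  P2=7  P3=43  P4=28
Turnaround (C−A): P1=13  P2=1  P3=39  P4=22
Waiting = turnaround − burst: P1=1, P2=0, P3=24, P4=8
Total waiting = 1 + 0 + 24 + 8 = 33

33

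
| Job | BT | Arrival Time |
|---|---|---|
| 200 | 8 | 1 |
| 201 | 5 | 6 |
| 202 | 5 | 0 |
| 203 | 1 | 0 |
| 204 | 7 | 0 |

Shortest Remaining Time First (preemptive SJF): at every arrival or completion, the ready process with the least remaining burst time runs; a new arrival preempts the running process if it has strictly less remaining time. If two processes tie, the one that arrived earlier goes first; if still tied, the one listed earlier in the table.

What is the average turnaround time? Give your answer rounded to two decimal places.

Schedule: | 203 0-1 | 202 1-6 | 201 6-11 | 204 11-18 | 200 18-26 |
Completion: 200=26  201=11  202=6  203=1  204=18
Turnaround times: 200=25, 201=5, 202=6, 203=1, 204=18
Average turnaround = (25+5+6+1+18) / 5 = 55/5 = 11.00

11.00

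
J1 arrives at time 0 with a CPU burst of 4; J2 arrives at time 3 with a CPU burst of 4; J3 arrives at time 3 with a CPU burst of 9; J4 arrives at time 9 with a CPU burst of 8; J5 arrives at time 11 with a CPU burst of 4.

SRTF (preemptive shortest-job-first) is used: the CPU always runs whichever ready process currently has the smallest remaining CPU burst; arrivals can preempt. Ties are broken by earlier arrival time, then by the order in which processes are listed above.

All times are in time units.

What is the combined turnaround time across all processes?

51

Gantt: | J1 0-4 | J2 4-8 | J3 8-11 | J5 11-15 | J3 15-21 | J4 21-29 |
Completion: J1=4  J2=8  J3=21  J4=29  J5=15
Turnaround (C−A): J1=4  J2=5  J3=18  J4=20  J5=4
Turnaround = completion − arrival: J1=4, J2=5, J3=18, J4=20, J5=4
Total turnaround = 4 + 5 + 18 + 20 + 4 = 51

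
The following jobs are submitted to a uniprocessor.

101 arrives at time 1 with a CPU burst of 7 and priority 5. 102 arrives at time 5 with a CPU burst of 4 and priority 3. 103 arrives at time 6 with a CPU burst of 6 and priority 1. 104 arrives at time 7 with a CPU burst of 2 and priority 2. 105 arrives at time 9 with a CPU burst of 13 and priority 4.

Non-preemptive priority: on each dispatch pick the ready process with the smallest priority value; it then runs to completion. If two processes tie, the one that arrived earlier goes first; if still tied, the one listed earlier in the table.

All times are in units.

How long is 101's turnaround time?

Gantt: | idle 0-1 | 101 1-8 | 103 8-14 | 104 14-16 | 102 16-20 | 105 20-33 |
Completion: 101=8  102=20  103=14  104=16  105=33
Turnaround (C−A): 101=7  102=15  103=8  104=9  105=24
Turnaround(101) = completion − arrival = 8 − 1 = 7

7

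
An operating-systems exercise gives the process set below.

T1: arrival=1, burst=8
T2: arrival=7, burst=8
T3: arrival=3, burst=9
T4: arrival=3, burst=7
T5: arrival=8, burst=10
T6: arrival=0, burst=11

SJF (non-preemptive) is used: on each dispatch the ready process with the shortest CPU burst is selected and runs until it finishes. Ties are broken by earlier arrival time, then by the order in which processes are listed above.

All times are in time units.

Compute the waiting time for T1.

17

Timeline: | T6 0-11 | T4 11-18 | T1 18-26 | T2 26-34 | T3 34-43 | T5 43-53 |
Completion: T1=26  T2=34  T3=43  T4=18  T5=53  T6=11
Turnaround (C−A): T1=25  T2=27  T3=40  T4=15  T5=45  T6=11
Waiting(T1) = turnaround − burst = 25 − 8 = 17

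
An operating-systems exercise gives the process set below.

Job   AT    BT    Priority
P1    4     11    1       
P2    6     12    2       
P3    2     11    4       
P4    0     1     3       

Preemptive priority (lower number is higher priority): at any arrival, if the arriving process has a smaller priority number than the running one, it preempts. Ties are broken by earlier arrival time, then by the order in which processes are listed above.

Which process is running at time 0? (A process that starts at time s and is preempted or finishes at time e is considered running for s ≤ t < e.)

P4

Schedule: | P4 0-1 | idle 1-2 | P3 2-4 | P1 4-15 | P2 15-27 | P3 27-36 |
Completion: P1=15  P2=27  P3=36  P4=1
Turnaround (C−A): P1=11  P2=21  P3=34  P4=1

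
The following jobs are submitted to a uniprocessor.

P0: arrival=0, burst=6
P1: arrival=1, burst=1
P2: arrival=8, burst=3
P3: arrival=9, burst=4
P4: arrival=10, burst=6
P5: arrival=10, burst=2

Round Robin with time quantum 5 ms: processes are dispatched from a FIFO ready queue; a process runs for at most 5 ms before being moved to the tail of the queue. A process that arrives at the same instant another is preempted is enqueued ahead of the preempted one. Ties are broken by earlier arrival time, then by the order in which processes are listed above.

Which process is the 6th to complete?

P4

Schedule: | P0 0-5 | P1 5-6 | P0 6-7 | idle 7-8 | P2 8-11 | P3 11-15 | P4 15-20 | P5 20-22 | P4 22-23 |
Completion: P0=7  P1=6  P2=11  P3=15  P4=23  P5=22
Finish order: P1 → P0 → P2 → P3 → P5 → P4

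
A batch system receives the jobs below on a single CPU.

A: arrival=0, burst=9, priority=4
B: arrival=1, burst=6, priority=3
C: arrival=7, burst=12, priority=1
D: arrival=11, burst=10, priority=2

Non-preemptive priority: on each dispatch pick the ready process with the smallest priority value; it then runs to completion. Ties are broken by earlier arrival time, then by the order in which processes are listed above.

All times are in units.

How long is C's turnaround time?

Timeline: | A 0-9 | C 9-21 | D 21-31 | B 31-37 |
Completion: A=9  B=37  C=21  D=31
Turnaround (C−A): A=9  B=36  C=14  D=20
Turnaround(C) = completion − arrival = 21 − 7 = 14

14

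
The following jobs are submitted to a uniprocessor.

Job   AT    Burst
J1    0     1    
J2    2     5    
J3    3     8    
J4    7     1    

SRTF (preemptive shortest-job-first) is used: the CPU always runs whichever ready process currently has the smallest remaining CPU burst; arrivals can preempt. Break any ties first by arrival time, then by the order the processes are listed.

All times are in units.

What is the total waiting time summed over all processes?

Schedule: | J1 0-1 | idle 1-2 | J2 2-7 | J4 7-8 | J3 8-16 |
Completion: J1=1  J2=7  J3=16  J4=8
Waiting = turnaround − burst: J1=0, J2=0, J3=5, J4=0
Total waiting = 0 + 0 + 5 + 0 = 5

5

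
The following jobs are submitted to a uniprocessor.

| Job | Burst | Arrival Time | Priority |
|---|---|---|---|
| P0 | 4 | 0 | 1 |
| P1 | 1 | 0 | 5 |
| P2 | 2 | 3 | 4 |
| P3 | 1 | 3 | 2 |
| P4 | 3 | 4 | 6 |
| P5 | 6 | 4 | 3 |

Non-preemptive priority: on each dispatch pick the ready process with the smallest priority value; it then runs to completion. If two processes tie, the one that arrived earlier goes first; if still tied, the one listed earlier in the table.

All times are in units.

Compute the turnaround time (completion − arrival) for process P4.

Gantt: | P0 0-4 | P3 4-5 | P5 5-11 | P2 11-13 | P1 13-14 | P4 14-17 |
Completion: P0=4  P1=14  P2=13  P3=5  P4=17  P5=11
Turnaround(P4) = completion − arrival = 17 − 4 = 13

13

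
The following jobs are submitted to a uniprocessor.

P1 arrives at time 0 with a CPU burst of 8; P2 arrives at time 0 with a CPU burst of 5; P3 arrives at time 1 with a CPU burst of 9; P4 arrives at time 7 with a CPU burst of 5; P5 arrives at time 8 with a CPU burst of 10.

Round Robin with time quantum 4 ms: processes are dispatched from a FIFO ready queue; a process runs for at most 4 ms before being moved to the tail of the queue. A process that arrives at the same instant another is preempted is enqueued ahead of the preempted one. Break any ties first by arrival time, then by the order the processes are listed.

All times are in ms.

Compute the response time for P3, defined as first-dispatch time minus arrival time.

7

Schedule: | P1 0-4 | P2 4-8 | P3 8-12 | P1 12-16 | P4 16-20 | P5 20-24 | P2 24-25 | P3 25-29 | P4 29-30 | P5 30-34 | P3 34-35 | P5 35-37 |
Completion: P1=16  P2=25  P3=35  P4=30  P5=37
Response(P3) = first start − arrival = 8 − 1 = 7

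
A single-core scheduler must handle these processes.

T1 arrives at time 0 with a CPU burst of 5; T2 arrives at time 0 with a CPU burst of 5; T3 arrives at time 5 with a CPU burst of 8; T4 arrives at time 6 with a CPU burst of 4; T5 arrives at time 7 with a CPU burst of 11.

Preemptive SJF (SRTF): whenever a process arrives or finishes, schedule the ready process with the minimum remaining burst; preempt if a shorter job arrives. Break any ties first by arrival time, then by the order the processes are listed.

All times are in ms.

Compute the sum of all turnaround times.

66

Timeline: | T1 0-5 | T2 5-10 | T4 10-14 | T3 14-22 | T5 22-33 |
Completion: T1=5  T2=10  T3=22  T4=14  T5=33
Turnaround (C−A): T1=5  T2=10  T3=17  T4=8  T5=26
Turnaround = completion − arrival: T1=5, T2=10, T3=17, T4=8, T5=26
Total turnaround = 5 + 10 + 17 + 8 + 26 = 66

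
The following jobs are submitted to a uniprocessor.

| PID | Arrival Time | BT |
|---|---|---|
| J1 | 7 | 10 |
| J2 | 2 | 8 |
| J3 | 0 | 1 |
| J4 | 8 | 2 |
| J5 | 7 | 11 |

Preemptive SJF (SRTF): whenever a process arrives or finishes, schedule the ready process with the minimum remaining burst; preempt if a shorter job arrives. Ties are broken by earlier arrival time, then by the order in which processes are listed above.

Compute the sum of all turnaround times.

Schedule: | J3 0-1 | idle 1-2 | J2 2-10 | J4 10-12 | J1 12-22 | J5 22-33 |
Completion: J1=22  J2=10  J3=1  J4=12  J5=33
Turnaround = completion − arrival: J1=15, J2=8, J3=1, J4=4, J5=26
Total turnaround = 15 + 8 + 1 + 4 + 26 = 54

54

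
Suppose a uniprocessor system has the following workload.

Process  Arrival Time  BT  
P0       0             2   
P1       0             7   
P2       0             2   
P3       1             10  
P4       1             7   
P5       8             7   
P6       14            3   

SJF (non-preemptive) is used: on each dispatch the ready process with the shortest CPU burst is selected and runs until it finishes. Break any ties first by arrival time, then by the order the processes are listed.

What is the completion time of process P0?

2

Timeline: | P0 0-2 | P2 2-4 | P1 4-11 | P4 11-18 | P6 18-21 | P5 21-28 | P3 28-38 |
Completion: P0=2  P1=11  P2=4  P3=38  P4=18  P5=28  P6=21
Turnaround (C−A): P0=2  P1=11  P2=4  P3=37  P4=17  P5=20  P6=7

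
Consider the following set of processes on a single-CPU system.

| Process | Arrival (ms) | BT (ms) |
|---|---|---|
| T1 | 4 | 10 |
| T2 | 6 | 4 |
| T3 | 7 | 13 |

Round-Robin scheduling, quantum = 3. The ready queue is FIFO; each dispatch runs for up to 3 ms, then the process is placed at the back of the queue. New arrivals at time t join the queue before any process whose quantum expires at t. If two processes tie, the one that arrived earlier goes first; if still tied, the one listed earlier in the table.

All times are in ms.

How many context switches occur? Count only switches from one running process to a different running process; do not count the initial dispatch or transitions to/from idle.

Timeline: | idle 0-4 | T1 4-7 | T2 7-10 | T3 10-13 | T1 13-16 | T2 16-17 | T3 17-20 | T1 20-23 | T3 23-26 | T1 26-27 | T3 27-31 |
Completion: T1=27  T2=17  T3=31
Turnaround (C−A): T1=23  T2=11  T3=24

9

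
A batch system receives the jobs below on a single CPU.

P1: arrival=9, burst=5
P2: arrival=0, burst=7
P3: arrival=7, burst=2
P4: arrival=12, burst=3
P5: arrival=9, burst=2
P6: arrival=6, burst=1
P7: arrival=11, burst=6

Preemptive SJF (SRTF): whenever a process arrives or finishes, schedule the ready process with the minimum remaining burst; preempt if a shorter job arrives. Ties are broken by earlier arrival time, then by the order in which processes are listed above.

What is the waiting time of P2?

0

Gantt: | P2 0-7 | P6 7-8 | P3 8-10 | P5 10-12 | P4 12-15 | P1 15-20 | P7 20-26 |
Completion: P1=20  P2=7  P3=10  P4=15  P5=12  P6=8  P7=26
Turnaround (C−A): P1=11  P2=7  P3=3  P4=3  P5=3  P6=2  P7=15
Waiting(P2) = turnaround − burst = 7 − 7 = 0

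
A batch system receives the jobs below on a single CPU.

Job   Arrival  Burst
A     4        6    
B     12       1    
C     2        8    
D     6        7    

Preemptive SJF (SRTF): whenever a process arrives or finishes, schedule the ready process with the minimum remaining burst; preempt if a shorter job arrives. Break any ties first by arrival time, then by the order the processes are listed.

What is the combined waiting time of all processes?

18

Gantt: | idle 0-2 | C 2-10 | A 10-12 | B 12-13 | A 13-17 | D 17-24 |
Completion: A=17  B=13  C=10  D=24
Turnaround (C−A): A=13  B=1  C=8  D=18
Waiting = turnaround − burst: A=7, B=0, C=0, D=11
Total waiting = 7 + 0 + 0 + 11 = 18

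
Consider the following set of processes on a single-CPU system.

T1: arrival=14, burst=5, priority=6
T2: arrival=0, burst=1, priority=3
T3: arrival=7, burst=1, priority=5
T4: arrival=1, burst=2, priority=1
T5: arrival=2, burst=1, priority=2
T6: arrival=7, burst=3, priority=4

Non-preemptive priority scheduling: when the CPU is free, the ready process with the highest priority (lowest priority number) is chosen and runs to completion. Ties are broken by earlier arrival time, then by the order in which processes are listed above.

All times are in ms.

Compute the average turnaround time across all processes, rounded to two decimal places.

Schedule: | T2 0-1 | T4 1-3 | T5 3-4 | idle 4-7 | T6 7-10 | T3 10-11 | idle 11-14 | T1 14-19 |
Completion: T1=19  T2=1  T3=11  T4=3  T5=4  T6=10
Turnaround (C−A): T1=5  T2=1  T3=4  T4=2  T5=2  T6=3
Turnaround times: T1=5, T2=1, T3=4, T4=2, T5=2, T6=3
Average turnaround = (5+1+4+2+2+3) / 6 = 17/6 = 2.83

2.83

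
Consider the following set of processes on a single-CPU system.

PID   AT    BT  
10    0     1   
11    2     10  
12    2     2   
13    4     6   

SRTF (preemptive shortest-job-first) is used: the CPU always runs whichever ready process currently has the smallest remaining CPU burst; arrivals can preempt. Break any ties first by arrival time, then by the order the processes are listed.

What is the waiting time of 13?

0

Timeline: | 10 0-1 | idle 1-2 | 12 2-4 | 13 4-10 | 11 10-20 |
Completion: 10=1  11=20  12=4  13=10
Waiting(13) = turnaround − burst = 6 − 6 = 0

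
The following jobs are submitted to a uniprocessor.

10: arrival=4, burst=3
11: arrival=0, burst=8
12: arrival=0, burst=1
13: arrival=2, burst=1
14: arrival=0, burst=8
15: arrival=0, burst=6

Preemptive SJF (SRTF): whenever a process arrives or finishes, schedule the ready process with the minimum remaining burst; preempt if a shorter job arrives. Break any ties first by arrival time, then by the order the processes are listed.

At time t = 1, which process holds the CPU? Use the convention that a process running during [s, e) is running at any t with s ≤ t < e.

Gantt: | 12 0-1 | 15 1-2 | 13 2-3 | 15 3-4 | 10 4-7 | 15 7-11 | 11 11-19 | 14 19-27 |
Completion: 10=7  11=19  12=1  13=3  14=27  15=11

15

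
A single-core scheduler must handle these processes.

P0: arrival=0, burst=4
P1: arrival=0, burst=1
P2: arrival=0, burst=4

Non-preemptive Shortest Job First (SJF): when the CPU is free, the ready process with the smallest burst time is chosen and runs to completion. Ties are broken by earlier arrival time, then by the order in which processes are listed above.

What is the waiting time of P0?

1

Timeline: | P1 0-1 | P0 1-5 | P2 5-9 |
Completion: P0=5  P1=1  P2=9
Turnaround (C−A): P0=5  P1=1  P2=9
Waiting(P0) = turnaround − burst = 5 − 4 = 1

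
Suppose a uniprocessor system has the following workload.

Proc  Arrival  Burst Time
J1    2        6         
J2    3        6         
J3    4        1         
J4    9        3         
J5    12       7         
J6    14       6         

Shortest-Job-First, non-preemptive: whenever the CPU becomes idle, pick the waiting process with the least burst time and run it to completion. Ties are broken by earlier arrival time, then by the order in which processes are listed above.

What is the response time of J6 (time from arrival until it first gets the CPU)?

Gantt: | idle 0-2 | J1 2-8 | J3 8-9 | J4 9-12 | J2 12-18 | J6 18-24 | J5 24-31 |
Completion: J1=8  J2=18  J3=9  J4=12  J5=31  J6=24
Turnaround (C−A): J1=6  J2=15  J3=5  J4=3  J5=19  J6=10
Response(J6) = first start − arrival = 18 − 14 = 4

4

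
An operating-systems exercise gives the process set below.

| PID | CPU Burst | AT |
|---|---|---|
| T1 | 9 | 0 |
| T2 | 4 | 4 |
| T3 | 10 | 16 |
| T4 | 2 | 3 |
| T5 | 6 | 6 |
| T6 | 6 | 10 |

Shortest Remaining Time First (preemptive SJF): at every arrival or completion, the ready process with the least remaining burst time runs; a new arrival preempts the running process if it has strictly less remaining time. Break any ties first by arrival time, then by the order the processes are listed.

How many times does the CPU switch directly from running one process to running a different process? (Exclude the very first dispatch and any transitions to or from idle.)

6

Gantt: | T1 0-3 | T4 3-5 | T2 5-9 | T1 9-15 | T5 15-21 | T6 21-27 | T3 27-37 |
Completion: T1=15  T2=9  T3=37  T4=5  T5=21  T6=27
Turnaround (C−A): T1=15  T2=5  T3=21  T4=2  T5=15  T6=17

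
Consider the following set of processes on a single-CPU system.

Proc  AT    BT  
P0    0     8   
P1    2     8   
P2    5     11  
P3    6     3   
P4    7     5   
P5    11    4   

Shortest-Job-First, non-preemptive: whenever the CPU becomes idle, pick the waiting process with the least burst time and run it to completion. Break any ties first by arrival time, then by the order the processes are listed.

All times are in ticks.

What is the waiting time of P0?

Schedule: | P0 0-8 | P3 8-11 | P5 11-15 | P4 15-20 | P1 20-28 | P2 28-39 |
Completion: P0=8  P1=28  P2=39  P3=11  P4=20  P5=15
Turnaround (C−A): P0=8  P1=26  P2=34  P3=5  P4=13  P5=4
Waiting(P0) = turnaround − burst = 8 − 8 = 0

0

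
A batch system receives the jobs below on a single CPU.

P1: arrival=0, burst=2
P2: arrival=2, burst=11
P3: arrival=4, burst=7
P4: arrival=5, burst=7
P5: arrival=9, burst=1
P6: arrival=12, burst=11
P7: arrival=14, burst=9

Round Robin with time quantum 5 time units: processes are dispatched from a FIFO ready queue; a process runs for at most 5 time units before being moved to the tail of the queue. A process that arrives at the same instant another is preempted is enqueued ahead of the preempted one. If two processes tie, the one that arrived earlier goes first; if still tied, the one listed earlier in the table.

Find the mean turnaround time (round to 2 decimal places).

Gantt: | P1 0-2 | P2 2-7 | P3 7-12 | P4 12-17 | P2 17-22 | P5 22-23 | P6 23-28 | P3 28-30 | P7 30-35 | P4 35-37 | P2 37-38 | P6 38-43 | P7 43-47 | P6 47-48 |
Completion: P1=2  P2=38  P3=30  P4=37  P5=23  P6=48  P7=47
Turnaround (C−A): P1=2  P2=36  P3=26  P4=32  P5=14  P6=36  P7=33
Turnaround times: P1=2, P2=36, P3=26, P4=32, P5=14, P6=36, P7=33
Average turnaround = (2+36+26+32+14+36+33) / 7 = 179/7 = 25.57

25.57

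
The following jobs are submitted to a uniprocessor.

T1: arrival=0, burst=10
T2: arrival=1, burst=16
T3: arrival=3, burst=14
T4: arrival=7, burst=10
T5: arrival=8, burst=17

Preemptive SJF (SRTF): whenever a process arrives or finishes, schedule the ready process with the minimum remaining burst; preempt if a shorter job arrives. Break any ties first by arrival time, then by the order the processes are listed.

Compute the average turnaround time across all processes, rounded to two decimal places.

Schedule: | T1 0-10 | T4 10-20 | T3 20-34 | T2 34-50 | T5 50-67 |
Completion: T1=10  T2=50  T3=34  T4=20  T5=67
Turnaround (C−A): T1=10  T2=49  T3=31  T4=13  T5=59
Turnaround times: T1=10, T2=49, T3=31, T4=13, T5=59
Average turnaround = (10+49+31+13+59) / 5 = 162/5 = 32.40

32.40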